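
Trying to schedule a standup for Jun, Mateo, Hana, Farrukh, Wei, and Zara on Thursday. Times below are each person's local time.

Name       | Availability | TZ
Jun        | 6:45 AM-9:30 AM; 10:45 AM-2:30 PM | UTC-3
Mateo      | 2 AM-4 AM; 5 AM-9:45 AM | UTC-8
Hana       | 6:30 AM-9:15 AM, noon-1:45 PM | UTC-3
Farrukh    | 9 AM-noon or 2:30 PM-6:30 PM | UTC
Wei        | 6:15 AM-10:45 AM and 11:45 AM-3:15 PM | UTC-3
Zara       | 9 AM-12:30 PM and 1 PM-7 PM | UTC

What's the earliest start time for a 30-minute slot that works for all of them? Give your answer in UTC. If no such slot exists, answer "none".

Jun in UTC: 09:45-12:30, 13:45-17:30 (add 3h to convert from UTC-3).
Mateo in UTC: 10:00-12:00, 13:00-17:45 (add 8h to convert from UTC-8).
Hana in UTC: 09:30-12:15, 15:00-16:45 (add 3h to convert from UTC-3).
Farrukh in UTC: 09:00-12:00, 14:30-18:30.
Wei in UTC: 09:15-13:45, 14:45-18:15 (add 3h to convert from UTC-3).
Zara in UTC: 09:00-12:30, 13:00-19:00.
Jun ∩ Mateo: 10:00-12:00, 13:45-17:30.
Jun ∩ Mateo ∩ Hana: 10:00-12:00, 15:00-16:45.
Jun ∩ Mateo ∩ Hana ∩ Farrukh: 10:00-12:00, 15:00-16:45.
Jun ∩ Mateo ∩ Hana ∩ Farrukh ∩ Wei: 10:00-12:00, 15:00-16:45.
Jun ∩ Mateo ∩ Hana ∩ Farrukh ∩ Wei ∩ Zara: 10:00-12:00, 15:00-16:45.
The first common window of at least 30 minutes is 10:00-12:00, so the earliest start is 10:00.

10:00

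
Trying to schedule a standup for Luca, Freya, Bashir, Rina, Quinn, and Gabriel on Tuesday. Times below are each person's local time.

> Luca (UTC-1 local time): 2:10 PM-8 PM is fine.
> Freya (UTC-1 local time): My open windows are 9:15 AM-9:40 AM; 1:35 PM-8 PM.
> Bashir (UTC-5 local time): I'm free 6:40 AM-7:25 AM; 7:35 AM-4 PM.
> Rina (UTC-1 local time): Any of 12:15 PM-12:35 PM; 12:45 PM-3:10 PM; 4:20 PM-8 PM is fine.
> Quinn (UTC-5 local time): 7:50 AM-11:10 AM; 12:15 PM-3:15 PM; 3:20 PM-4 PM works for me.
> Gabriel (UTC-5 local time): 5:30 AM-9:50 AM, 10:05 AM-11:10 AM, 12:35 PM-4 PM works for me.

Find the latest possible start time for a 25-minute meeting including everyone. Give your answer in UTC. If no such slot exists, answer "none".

20:35

Luca in UTC: 15:10-21:00 (add 1h to convert from UTC-1).
Freya in UTC: 10:15-10:40, 14:35-21:00 (add 1h to convert from UTC-1).
Bashir in UTC: 11:40-12:25, 12:35-21:00 (add 5h to convert from UTC-5).
Rina in UTC: 13:15-13:35, 13:45-16:10, 17:20-21:00 (add 1h to convert from UTC-1).
Quinn in UTC: 12:50-16:10, 17:15-20:15, 20:20-21:00 (add 5h to convert from UTC-5).
Gabriel in UTC: 10:30-14:50, 15:05-16:10, 17:35-21:00 (add 5h to convert from UTC-5).
Luca ∩ Freya: 15:10-21:00.
Luca ∩ Freya ∩ Bashir: 15:10-21:00.
Luca ∩ Freya ∩ Bashir ∩ Rina: 15:10-16:10, 17:20-21:00.
Luca ∩ Freya ∩ Bashir ∩ Rina ∩ Quinn: 15:10-16:10, 17:20-20:15, 20:20-21:00.
Luca ∩ Freya ∩ Bashir ∩ Rina ∩ Quinn ∩ Gabriel: 15:10-16:10, 17:35-20:15, 20:20-21:00.
Those are the intersection windows.
The last common window of at least 25 minutes is 20:20-21:00; a 25-minute meeting can start as late as 20:35 and still end by 21:00.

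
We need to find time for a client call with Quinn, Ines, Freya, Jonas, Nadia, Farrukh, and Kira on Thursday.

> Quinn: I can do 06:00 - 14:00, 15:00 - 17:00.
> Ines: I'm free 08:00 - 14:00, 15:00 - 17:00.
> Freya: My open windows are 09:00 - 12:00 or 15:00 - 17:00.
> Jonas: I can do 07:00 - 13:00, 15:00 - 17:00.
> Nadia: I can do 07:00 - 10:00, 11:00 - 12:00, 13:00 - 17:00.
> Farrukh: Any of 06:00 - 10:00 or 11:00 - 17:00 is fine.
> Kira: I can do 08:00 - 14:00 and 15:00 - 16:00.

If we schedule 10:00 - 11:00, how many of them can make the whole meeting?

Quinn, Ines, Freya, Jonas, and Kira can make the full 10:00-11:00 slot — that's 5.

5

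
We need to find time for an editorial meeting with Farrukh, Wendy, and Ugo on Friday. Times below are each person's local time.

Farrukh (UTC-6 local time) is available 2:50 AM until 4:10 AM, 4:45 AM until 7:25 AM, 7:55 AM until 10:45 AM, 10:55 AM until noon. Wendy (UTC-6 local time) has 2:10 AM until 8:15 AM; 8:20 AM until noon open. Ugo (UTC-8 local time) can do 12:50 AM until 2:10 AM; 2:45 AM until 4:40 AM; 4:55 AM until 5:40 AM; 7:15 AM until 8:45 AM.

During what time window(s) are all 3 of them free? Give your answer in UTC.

08:50-10:10, 10:45-12:40, 12:55-13:25, 15:15-16:45

Farrukh in UTC: 08:50-10:10, 10:45-13:25, 13:55-16:45, 16:55-18:00 (add 6h to convert from UTC-6).
Wendy in UTC: 08:10-14:15, 14:20-18:00 (add 6h to convert from UTC-6).
Ugo in UTC: 08:50-10:10, 10:45-12:40, 12:55-13:40, 15:15-16:45 (add 8h to convert from UTC-8).
Farrukh ∩ Wendy: 08:50-10:10, 10:45-13:25, 13:55-14:15, 14:20-16:45, 16:55-18:00.
Farrukh ∩ Wendy ∩ Ugo: 08:50-10:10, 10:45-12:40, 12:55-13:25, 15:15-16:45.
Those are the intersection windows.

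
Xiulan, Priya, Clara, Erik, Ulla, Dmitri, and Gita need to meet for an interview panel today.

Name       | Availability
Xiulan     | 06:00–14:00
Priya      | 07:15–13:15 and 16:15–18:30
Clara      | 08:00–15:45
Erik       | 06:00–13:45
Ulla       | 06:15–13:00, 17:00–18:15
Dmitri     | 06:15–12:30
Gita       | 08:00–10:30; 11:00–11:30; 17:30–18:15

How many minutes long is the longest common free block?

Xiulan ∩ Priya: 07:15-13:15.
Xiulan ∩ Priya ∩ Clara: 08:00-13:15.
Xiulan ∩ Priya ∩ Clara ∩ Erik: 08:00-13:15.
Xiulan ∩ Priya ∩ Clara ∩ Erik ∩ Ulla: 08:00-13:00.
Xiulan ∩ Priya ∩ Clara ∩ Erik ∩ Ulla ∩ Dmitri: 08:00-12:30.
Xiulan ∩ Priya ∩ Clara ∩ Erik ∩ Ulla ∩ Dmitri ∩ Gita: 08:00-10:30, 11:00-11:30.
The longest is 08:00-10:30 at 150 minutes.

150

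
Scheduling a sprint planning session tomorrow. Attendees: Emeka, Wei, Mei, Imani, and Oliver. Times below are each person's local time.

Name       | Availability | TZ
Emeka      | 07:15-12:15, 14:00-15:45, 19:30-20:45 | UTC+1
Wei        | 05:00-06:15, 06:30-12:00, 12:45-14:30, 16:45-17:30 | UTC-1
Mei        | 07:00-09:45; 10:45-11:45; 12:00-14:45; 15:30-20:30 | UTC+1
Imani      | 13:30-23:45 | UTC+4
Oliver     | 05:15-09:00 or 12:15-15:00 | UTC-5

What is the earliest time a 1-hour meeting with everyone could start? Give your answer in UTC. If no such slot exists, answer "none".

none

Emeka in UTC: 06:15-11:15, 13:00-14:45, 18:30-19:45 (subtract 1h to convert from UTC+1).
Wei in UTC: 06:00-07:15, 07:30-13:00, 13:45-15:30, 17:45-18:30 (add 1h to convert from UTC-1).
Mei in UTC: 06:00-08:45, 09:45-10:45, 11:00-13:45, 14:30-19:30 (subtract 1h to convert from UTC+1).
Imani in UTC: 09:30-19:45 (subtract 4h to convert from UTC+4).
Oliver in UTC: 10:15-14:00, 17:15-20:00 (add 5h to convert from UTC-5).
Emeka ∩ Wei: 06:15-07:15, 07:30-11:15, 13:45-14:45.
Emeka ∩ Wei ∩ Mei: 06:15-07:15, 07:30-08:45, 09:45-10:45, 11:00-11:15, 14:30-14:45.
Emeka ∩ Wei ∩ Mei ∩ Imani: 09:45-10:45, 11:00-11:15, 14:30-14:45.
Emeka ∩ Wei ∩ Mei ∩ Imani ∩ Oliver: 10:15-10:45, 11:00-11:15.
No common window is at least 60 minutes long.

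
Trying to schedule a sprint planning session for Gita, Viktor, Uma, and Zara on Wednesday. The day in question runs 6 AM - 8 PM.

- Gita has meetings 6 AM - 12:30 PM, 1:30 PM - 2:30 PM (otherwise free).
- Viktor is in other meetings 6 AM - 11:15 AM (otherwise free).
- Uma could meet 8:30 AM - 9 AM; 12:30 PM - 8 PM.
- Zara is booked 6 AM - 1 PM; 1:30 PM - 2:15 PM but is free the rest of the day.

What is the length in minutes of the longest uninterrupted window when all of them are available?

330

Gita free: 12:30-13:30, 14:30-20:00 (invert busy blocks within the working day).
Viktor free: 11:15-20:00 (invert busy blocks within the working day).
Uma free: 08:30-09:00, 12:30-20:00.
Zara free: 13:00-13:30, 14:15-20:00 (invert busy blocks within the working day).
Gita ∩ Viktor: 12:30-13:30, 14:30-20:00.
Gita ∩ Viktor ∩ Uma: 12:30-13:30, 14:30-20:00.
Gita ∩ Viktor ∩ Uma ∩ Zara: 13:00-13:30, 14:30-20:00.
Those are the intersection windows.
The longest is 14:30-20:00 at 330 minutes.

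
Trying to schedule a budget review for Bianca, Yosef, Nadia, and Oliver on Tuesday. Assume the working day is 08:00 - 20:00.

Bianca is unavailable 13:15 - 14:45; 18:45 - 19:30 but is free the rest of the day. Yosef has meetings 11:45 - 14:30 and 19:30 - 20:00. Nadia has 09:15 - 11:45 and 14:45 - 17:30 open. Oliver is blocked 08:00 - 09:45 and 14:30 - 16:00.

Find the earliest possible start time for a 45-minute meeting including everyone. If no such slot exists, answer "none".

09:45

Bianca free: 08:00-13:15, 14:45-18:45, 19:30-20:00 (invert busy blocks within the working day).
Yosef free: 08:00-11:45, 14:30-19:30 (invert busy blocks within the working day).
Nadia free: 09:15-11:45, 14:45-17:30.
Oliver free: 09:45-14:30, 16:00-20:00 (invert busy blocks within the working day).
Bianca ∩ Yosef: 08:00-11:45, 14:45-18:45.
Bianca ∩ Yosef ∩ Nadia: 09:15-11:45, 14:45-17:30.
Bianca ∩ Yosef ∩ Nadia ∩ Oliver: 09:45-11:45, 16:00-17:30.
So the common availability across everyone is 09:45-11:45, 16:00-17:30.
The first common window of at least 45 minutes is 09:45-11:45, so the earliest start is 09:45.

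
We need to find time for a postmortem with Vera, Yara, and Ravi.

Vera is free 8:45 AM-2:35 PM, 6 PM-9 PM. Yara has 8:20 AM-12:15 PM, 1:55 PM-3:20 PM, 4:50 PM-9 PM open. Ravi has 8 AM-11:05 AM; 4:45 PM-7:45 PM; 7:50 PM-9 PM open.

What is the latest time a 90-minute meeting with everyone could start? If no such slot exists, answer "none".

Vera ∩ Yara: 08:45-12:15, 13:55-14:35, 18:00-21:00.
Vera ∩ Yara ∩ Ravi: 08:45-11:05, 18:00-19:45, 19:50-21:00.
Those are the intersection windows.
The last common window of at least 90 minutes is 18:00-19:45; a 90-minute meeting can start as late as 18:15 and still end by 19:45.

18:15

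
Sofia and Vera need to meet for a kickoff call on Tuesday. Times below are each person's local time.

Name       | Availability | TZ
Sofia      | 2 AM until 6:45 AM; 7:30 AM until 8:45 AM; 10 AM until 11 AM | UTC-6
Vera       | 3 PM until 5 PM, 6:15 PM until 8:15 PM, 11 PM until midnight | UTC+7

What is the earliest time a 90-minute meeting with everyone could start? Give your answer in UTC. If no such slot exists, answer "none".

08:00

Sofia in UTC: 08:00-12:45, 13:30-14:45, 16:00-17:00 (add 6h to convert from UTC-6).
Vera in UTC: 08:00-10:00, 11:15-13:15, 16:00-17:00 (subtract 7h to convert from UTC+7).
Sofia ∩ Vera: 08:00-10:00, 11:15-12:45, 16:00-17:00.
Those are the intersection windows.
The first common window of at least 90 minutes is 08:00-10:00, so the earliest start is 08:00.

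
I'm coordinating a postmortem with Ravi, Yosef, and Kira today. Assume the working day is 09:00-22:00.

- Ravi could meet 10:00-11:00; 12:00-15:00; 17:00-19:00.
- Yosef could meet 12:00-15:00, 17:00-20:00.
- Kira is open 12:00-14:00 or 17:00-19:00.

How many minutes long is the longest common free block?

Ravi ∩ Yosef: 12:00-15:00, 17:00-19:00.
Ravi ∩ Yosef ∩ Kira: 12:00-14:00, 17:00-19:00.
The longest is 12:00-14:00 at 120 minutes.

120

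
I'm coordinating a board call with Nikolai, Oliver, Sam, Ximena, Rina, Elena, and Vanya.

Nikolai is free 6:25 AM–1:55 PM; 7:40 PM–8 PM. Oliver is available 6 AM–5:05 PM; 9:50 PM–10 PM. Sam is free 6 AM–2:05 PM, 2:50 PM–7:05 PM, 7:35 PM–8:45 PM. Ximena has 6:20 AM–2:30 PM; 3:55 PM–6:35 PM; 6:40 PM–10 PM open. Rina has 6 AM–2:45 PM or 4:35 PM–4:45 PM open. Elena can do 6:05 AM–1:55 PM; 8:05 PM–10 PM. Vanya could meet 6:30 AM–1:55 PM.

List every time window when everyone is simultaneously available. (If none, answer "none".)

Nikolai ∩ Oliver: 06:25-13:55.
Nikolai ∩ Oliver ∩ Sam: 06:25-13:55.
Nikolai ∩ Oliver ∩ Sam ∩ Ximena: 06:25-13:55.
Nikolai ∩ Oliver ∩ Sam ∩ Ximena ∩ Rina: 06:25-13:55.
Nikolai ∩ Oliver ∩ Sam ∩ Ximena ∩ Rina ∩ Elena: 06:25-13:55.
Nikolai ∩ Oliver ∩ Sam ∩ Ximena ∩ Rina ∩ Elena ∩ Vanya: 06:30-13:55.

06:30-13:55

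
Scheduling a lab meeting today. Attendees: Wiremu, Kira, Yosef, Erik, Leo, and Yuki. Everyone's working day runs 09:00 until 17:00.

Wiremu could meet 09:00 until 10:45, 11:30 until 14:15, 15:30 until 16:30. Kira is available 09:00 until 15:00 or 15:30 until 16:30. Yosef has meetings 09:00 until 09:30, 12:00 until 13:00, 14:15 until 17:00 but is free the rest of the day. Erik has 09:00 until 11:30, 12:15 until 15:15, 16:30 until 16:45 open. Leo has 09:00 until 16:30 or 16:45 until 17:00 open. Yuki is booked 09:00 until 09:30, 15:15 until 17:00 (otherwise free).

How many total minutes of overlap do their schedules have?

150

Wiremu free: 09:00-10:45, 11:30-14:15, 15:30-16:30.
Kira free: 09:00-15:00, 15:30-16:30.
Yosef free: 09:30-12:00, 13:00-14:15 (invert busy blocks within the working day).
Erik free: 09:00-11:30, 12:15-15:15, 16:30-16:45.
Leo free: 09:00-16:30, 16:45-17:00.
Yuki free: 09:30-15:15 (invert busy blocks within the working day).
Wiremu ∩ Kira: 09:00-10:45, 11:30-14:15, 15:30-16:30.
Wiremu ∩ Kira ∩ Yosef: 09:30-10:45, 11:30-12:00, 13:00-14:15.
Wiremu ∩ Kira ∩ Yosef ∩ Erik: 09:30-10:45, 13:00-14:15.
Wiremu ∩ Kira ∩ Yosef ∩ Erik ∩ Leo: 09:30-10:45, 13:00-14:15.
Wiremu ∩ Kira ∩ Yosef ∩ Erik ∩ Leo ∩ Yuki: 09:30-10:45, 13:00-14:15.
Summing the common windows: 75 + 75 = 150 minutes.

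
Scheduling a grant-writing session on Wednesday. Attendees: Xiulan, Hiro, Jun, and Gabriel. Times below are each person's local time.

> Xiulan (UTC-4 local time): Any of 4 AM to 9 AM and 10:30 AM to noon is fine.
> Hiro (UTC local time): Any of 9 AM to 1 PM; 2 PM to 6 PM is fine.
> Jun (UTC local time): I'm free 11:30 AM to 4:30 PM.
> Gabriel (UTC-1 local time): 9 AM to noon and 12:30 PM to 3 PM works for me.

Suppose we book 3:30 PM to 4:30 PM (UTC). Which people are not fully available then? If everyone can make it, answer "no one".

Gabriel, Xiulan

Xiulan in UTC: 08:00-13:00, 14:30-16:00 (add 4h to convert from UTC-4).
Hiro in UTC: 09:00-13:00, 14:00-18:00.
Jun in UTC: 11:30-16:30.
Gabriel in UTC: 10:00-13:00, 13:30-16:00 (add 1h to convert from UTC-1).
Xiulan: not fully free for 15:30-16:30. Hiro: free for 15:30-16:30. Jun: free for 15:30-16:30. Gabriel: not fully free for 15:30-16:30.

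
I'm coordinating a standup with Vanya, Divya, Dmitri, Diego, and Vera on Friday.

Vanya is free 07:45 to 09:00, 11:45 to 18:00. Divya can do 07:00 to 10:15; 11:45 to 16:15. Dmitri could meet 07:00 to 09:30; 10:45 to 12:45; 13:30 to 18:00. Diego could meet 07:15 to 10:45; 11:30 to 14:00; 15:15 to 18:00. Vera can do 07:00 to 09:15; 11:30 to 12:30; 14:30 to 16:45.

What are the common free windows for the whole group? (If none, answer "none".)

07:45-09:00, 11:45-12:30, 15:15-16:15

Vanya ∩ Divya: 07:45-09:00, 11:45-16:15.
Vanya ∩ Divya ∩ Dmitri: 07:45-09:00, 11:45-12:45, 13:30-16:15.
Vanya ∩ Divya ∩ Dmitri ∩ Diego: 07:45-09:00, 11:45-12:45, 13:30-14:00, 15:15-16:15.
Vanya ∩ Divya ∩ Dmitri ∩ Diego ∩ Vera: 07:45-09:00, 11:45-12:30, 15:15-16:15.
So the common availability across everyone is 07:45-09:00, 11:45-12:30, 15:15-16:15.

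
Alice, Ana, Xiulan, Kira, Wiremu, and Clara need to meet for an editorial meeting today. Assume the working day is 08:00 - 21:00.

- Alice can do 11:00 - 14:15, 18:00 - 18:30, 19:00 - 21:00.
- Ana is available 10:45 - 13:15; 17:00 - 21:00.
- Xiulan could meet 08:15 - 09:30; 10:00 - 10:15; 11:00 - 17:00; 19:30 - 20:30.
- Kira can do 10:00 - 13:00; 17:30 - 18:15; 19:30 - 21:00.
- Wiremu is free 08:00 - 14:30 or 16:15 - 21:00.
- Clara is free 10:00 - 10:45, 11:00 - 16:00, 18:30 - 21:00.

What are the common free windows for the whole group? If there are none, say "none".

Alice ∩ Ana: 11:00-13:15, 18:00-18:30, 19:00-21:00.
Alice ∩ Ana ∩ Xiulan: 11:00-13:15, 19:30-20:30.
Alice ∩ Ana ∩ Xiulan ∩ Kira: 11:00-13:00, 19:30-20:30.
Alice ∩ Ana ∩ Xiulan ∩ Kira ∩ Wiremu: 11:00-13:00, 19:30-20:30.
Alice ∩ Ana ∩ Xiulan ∩ Kira ∩ Wiremu ∩ Clara: 11:00-13:00, 19:30-20:30.

11:00-13:00, 19:30-20:30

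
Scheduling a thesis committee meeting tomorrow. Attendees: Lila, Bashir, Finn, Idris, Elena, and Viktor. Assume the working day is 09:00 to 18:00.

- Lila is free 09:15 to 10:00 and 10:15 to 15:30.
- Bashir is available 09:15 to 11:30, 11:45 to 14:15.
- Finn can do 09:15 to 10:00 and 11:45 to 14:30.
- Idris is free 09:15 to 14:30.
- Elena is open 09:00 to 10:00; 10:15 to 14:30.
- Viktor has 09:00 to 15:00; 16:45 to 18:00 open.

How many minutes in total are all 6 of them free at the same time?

Lila ∩ Bashir: 09:15-10:00, 10:15-11:30, 11:45-14:15.
Lila ∩ Bashir ∩ Finn: 09:15-10:00, 11:45-14:15.
Lila ∩ Bashir ∩ Finn ∩ Idris: 09:15-10:00, 11:45-14:15.
Lila ∩ Bashir ∩ Finn ∩ Idris ∩ Elena: 09:15-10:00, 11:45-14:15.
Lila ∩ Bashir ∩ Finn ∩ Idris ∩ Elena ∩ Viktor: 09:15-10:00, 11:45-14:15.
Summing the common windows: 45 + 150 = 195 minutes.

195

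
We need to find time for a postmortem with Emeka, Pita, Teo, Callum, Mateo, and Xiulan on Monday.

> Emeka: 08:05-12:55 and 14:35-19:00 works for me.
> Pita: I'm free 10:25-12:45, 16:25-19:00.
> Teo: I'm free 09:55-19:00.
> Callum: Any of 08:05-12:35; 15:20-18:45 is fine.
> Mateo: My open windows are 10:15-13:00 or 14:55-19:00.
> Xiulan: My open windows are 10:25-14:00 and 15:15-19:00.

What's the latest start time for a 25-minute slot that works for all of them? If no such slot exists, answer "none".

18:20

Emeka ∩ Pita: 10:25-12:45, 16:25-19:00.
Emeka ∩ Pita ∩ Teo: 10:25-12:45, 16:25-19:00.
Emeka ∩ Pita ∩ Teo ∩ Callum: 10:25-12:35, 16:25-18:45.
Emeka ∩ Pita ∩ Teo ∩ Callum ∩ Mateo: 10:25-12:35, 16:25-18:45.
Emeka ∩ Pita ∩ Teo ∩ Callum ∩ Mateo ∩ Xiulan: 10:25-12:35, 16:25-18:45.
So the common availability across everyone is 10:25-12:35, 16:25-18:45.
The last common window of at least 25 minutes is 16:25-18:45; a 25-minute meeting can start as late as 18:20 and still end by 18:45.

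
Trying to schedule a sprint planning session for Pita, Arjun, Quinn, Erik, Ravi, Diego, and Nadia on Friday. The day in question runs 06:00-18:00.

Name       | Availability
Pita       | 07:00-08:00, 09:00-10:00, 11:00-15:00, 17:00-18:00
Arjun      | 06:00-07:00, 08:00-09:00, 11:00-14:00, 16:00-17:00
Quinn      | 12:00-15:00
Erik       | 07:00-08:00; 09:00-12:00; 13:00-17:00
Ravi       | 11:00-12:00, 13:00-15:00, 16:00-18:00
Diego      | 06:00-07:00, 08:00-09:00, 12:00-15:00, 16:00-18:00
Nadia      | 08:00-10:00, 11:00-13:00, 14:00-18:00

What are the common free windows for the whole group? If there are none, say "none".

none

Pita ∩ Arjun: 11:00-14:00.
Pita ∩ Arjun ∩ Quinn: 12:00-14:00.
Pita ∩ Arjun ∩ Quinn ∩ Erik: 13:00-14:00.
Pita ∩ Arjun ∩ Quinn ∩ Erik ∩ Ravi: 13:00-14:00.
Pita ∩ Arjun ∩ Quinn ∩ Erik ∩ Ravi ∩ Diego: 13:00-14:00.
Pita ∩ Arjun ∩ Quinn ∩ Erik ∩ Ravi ∩ Diego ∩ Nadia: ∅.
There is no time when everyone is free.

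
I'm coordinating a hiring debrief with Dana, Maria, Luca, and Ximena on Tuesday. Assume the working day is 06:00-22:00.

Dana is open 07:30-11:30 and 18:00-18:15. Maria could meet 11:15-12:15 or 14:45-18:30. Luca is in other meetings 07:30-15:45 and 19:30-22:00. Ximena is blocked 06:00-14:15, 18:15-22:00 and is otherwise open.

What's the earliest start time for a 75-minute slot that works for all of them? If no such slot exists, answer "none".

none

Dana free: 07:30-11:30, 18:00-18:15.
Maria free: 11:15-12:15, 14:45-18:30.
Luca free: 06:00-07:30, 15:45-19:30 (invert busy blocks within the working day).
Ximena free: 14:15-18:15 (invert busy blocks within the working day).
Dana ∩ Maria: 11:15-11:30, 18:00-18:15.
Dana ∩ Maria ∩ Luca: 18:00-18:15.
Dana ∩ Maria ∩ Luca ∩ Ximena: 18:00-18:15.
So the common availability across everyone is 18:00-18:15.
No common window is at least 75 minutes long.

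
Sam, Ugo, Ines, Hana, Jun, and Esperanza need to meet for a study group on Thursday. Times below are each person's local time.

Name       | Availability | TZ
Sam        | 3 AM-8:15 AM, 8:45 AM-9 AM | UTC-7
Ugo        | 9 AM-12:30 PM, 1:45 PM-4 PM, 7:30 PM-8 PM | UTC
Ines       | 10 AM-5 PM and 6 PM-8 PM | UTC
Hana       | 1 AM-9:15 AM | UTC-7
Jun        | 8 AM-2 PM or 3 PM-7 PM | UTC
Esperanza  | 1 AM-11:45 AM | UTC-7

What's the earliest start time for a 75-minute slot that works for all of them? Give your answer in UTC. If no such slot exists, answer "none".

10:00

Sam in UTC: 10:00-15:15, 15:45-16:00 (add 7h to convert from UTC-7).
Ugo in UTC: 09:00-12:30, 13:45-16:00, 19:30-20:00.
Ines in UTC: 10:00-17:00, 18:00-20:00.
Hana in UTC: 08:00-16:15 (add 7h to convert from UTC-7).
Jun in UTC: 08:00-14:00, 15:00-19:00.
Esperanza in UTC: 08:00-18:45 (add 7h to convert from UTC-7).
Sam ∩ Ugo: 10:00-12:30, 13:45-15:15, 15:45-16:00.
Sam ∩ Ugo ∩ Ines: 10:00-12:30, 13:45-15:15, 15:45-16:00.
Sam ∩ Ugo ∩ Ines ∩ Hana: 10:00-12:30, 13:45-15:15, 15:45-16:00.
Sam ∩ Ugo ∩ Ines ∩ Hana ∩ Jun: 10:00-12:30, 13:45-14:00, 15:00-15:15, 15:45-16:00.
Sam ∩ Ugo ∩ Ines ∩ Hana ∩ Jun ∩ Esperanza: 10:00-12:30, 13:45-14:00, 15:00-15:15, 15:45-16:00.
Those are the intersection windows.
The first common window of at least 75 minutes is 10:00-12:30, so the earliest start is 10:00.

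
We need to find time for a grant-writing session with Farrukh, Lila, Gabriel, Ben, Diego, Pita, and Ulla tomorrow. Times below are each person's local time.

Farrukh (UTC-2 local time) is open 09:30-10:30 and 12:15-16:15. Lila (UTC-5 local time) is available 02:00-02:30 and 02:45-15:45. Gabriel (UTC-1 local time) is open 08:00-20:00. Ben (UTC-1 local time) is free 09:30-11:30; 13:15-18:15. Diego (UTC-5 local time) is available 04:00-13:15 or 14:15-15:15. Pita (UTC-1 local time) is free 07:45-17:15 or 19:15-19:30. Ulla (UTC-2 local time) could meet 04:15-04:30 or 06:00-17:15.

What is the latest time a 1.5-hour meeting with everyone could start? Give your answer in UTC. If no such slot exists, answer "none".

Farrukh in UTC: 11:30-12:30, 14:15-18:15 (add 2h to convert from UTC-2).
Lila in UTC: 07:00-07:30, 07:45-20:45 (add 5h to convert from UTC-5).
Gabriel in UTC: 09:00-21:00 (add 1h to convert from UTC-1).
Ben in UTC: 10:30-12:30, 14:15-19:15 (add 1h to convert from UTC-1).
Diego in UTC: 09:00-18:15, 19:15-20:15 (add 5h to convert from UTC-5).
Pita in UTC: 08:45-18:15, 20:15-20:30 (add 1h to convert from UTC-1).
Ulla in UTC: 06:15-06:30, 08:00-19:15 (add 2h to convert from UTC-2).
Farrukh ∩ Lila: 11:30-12:30, 14:15-18:15.
Farrukh ∩ Lila ∩ Gabriel: 11:30-12:30, 14:15-18:15.
Farrukh ∩ Lila ∩ Gabriel ∩ Ben: 11:30-12:30, 14:15-18:15.
Farrukh ∩ Lila ∩ Gabriel ∩ Ben ∩ Diego: 11:30-12:30, 14:15-18:15.
Farrukh ∩ Lila ∩ Gabriel ∩ Ben ∩ Diego ∩ Pita: 11:30-12:30, 14:15-18:15.
Farrukh ∩ Lila ∩ Gabriel ∩ Ben ∩ Diego ∩ Pita ∩ Ulla: 11:30-12:30, 14:15-18:15.
Those are the intersection windows.
The last common window of at least 90 minutes is 14:15-18:15; a 90-minute meeting can start as late as 16:45 and still end by 18:15.

16:45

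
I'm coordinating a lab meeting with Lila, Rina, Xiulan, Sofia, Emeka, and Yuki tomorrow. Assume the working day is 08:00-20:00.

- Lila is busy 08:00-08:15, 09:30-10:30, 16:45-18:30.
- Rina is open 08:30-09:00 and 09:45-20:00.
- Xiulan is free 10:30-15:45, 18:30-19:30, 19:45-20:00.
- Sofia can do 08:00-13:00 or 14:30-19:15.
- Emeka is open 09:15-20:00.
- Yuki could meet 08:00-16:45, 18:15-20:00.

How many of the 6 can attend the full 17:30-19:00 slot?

Lila free: 08:15-09:30, 10:30-16:45, 18:30-20:00 (invert busy blocks within the working day).
Rina free: 08:30-09:00, 09:45-20:00.
Xiulan free: 10:30-15:45, 18:30-19:30, 19:45-20:00.
Sofia free: 08:00-13:00, 14:30-19:15.
Emeka free: 09:15-20:00.
Yuki free: 08:00-16:45, 18:15-20:00.
Rina, Sofia, and Emeka can make the full 17:30-19:00 slot — that's 3.

3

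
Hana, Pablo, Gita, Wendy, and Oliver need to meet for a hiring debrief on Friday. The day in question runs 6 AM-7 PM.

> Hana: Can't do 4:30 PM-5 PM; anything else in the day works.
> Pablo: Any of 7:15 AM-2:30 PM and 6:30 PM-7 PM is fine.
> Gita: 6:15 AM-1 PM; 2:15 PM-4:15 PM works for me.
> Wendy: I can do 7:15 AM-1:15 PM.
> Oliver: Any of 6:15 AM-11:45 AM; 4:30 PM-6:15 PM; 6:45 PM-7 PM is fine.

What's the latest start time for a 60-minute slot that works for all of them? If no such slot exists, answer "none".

10:45

Hana free: 06:00-16:30, 17:00-19:00 (invert busy blocks within the working day).
Pablo free: 07:15-14:30, 18:30-19:00.
Gita free: 06:15-13:00, 14:15-16:15.
Wendy free: 07:15-13:15.
Oliver free: 06:15-11:45, 16:30-18:15, 18:45-19:00.
Hana ∩ Pablo: 07:15-14:30, 18:30-19:00.
Hana ∩ Pablo ∩ Gita: 07:15-13:00, 14:15-14:30.
Hana ∩ Pablo ∩ Gita ∩ Wendy: 07:15-13:00.
Hana ∩ Pablo ∩ Gita ∩ Wendy ∩ Oliver: 07:15-11:45.
The last common window of at least 60 minutes is 07:15-11:45; a 60-minute meeting can start as late as 10:45 and still end by 11:45.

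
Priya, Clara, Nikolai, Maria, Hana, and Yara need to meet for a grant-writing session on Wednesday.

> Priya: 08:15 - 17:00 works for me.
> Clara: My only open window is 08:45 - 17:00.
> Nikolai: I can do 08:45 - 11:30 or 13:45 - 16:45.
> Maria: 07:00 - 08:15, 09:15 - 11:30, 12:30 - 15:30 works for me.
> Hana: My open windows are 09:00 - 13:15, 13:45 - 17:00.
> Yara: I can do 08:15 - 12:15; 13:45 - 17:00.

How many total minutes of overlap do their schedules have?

240

Priya ∩ Clara: 08:45-17:00.
Priya ∩ Clara ∩ Nikolai: 08:45-11:30, 13:45-16:45.
Priya ∩ Clara ∩ Nikolai ∩ Maria: 09:15-11:30, 13:45-15:30.
Priya ∩ Clara ∩ Nikolai ∩ Maria ∩ Hana: 09:15-11:30, 13:45-15:30.
Priya ∩ Clara ∩ Nikolai ∩ Maria ∩ Hana ∩ Yara: 09:15-11:30, 13:45-15:30.
Those are the intersection windows.
Summing the common windows: 135 + 105 = 240 minutes.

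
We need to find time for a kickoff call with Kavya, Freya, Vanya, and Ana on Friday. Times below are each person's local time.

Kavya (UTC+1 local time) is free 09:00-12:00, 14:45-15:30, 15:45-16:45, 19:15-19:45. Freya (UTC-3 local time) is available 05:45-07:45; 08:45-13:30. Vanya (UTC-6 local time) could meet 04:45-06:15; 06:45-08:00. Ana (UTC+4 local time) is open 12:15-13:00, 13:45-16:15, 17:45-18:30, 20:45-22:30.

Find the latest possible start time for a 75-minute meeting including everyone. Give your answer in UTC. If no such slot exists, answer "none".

none

Kavya in UTC: 08:00-11:00, 13:45-14:30, 14:45-15:45, 18:15-18:45 (subtract 1h to convert from UTC+1).
Freya in UTC: 08:45-10:45, 11:45-16:30 (add 3h to convert from UTC-3).
Vanya in UTC: 10:45-12:15, 12:45-14:00 (add 6h to convert from UTC-6).
Ana in UTC: 08:15-09:00, 09:45-12:15, 13:45-14:30, 16:45-18:30 (subtract 4h to convert from UTC+4).
Kavya ∩ Freya: 08:45-10:45, 13:45-14:30, 14:45-15:45.
Kavya ∩ Freya ∩ Vanya: 13:45-14:00.
Kavya ∩ Freya ∩ Vanya ∩ Ana: 13:45-14:00.
No common window is at least 75 minutes long.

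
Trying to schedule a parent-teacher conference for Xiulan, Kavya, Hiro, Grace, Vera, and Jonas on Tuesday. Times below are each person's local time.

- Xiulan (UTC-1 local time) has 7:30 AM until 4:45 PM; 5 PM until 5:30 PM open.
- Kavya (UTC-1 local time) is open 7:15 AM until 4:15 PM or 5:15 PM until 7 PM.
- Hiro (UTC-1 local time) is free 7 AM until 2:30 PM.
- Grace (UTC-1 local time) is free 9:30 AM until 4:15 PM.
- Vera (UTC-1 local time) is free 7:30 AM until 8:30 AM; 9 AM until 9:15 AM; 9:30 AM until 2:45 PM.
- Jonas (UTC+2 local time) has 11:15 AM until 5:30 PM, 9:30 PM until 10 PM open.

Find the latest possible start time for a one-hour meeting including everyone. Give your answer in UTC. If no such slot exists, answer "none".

14:30

Xiulan in UTC: 08:30-17:45, 18:00-18:30 (add 1h to convert from UTC-1).
Kavya in UTC: 08:15-17:15, 18:15-20:00 (add 1h to convert from UTC-1).
Hiro in UTC: 08:00-15:30 (add 1h to convert from UTC-1).
Grace in UTC: 10:30-17:15 (add 1h to convert from UTC-1).
Vera in UTC: 08:30-09:30, 10:00-10:15, 10:30-15:45 (add 1h to convert from UTC-1).
Jonas in UTC: 09:15-15:30, 19:30-20:00 (subtract 2h to convert from UTC+2).
Xiulan ∩ Kavya: 08:30-17:15, 18:15-18:30.
Xiulan ∩ Kavya ∩ Hiro: 08:30-15:30.
Xiulan ∩ Kavya ∩ Hiro ∩ Grace: 10:30-15:30.
Xiulan ∩ Kavya ∩ Hiro ∩ Grace ∩ Vera: 10:30-15:30.
Xiulan ∩ Kavya ∩ Hiro ∩ Grace ∩ Vera ∩ Jonas: 10:30-15:30.
The last common window of at least 60 minutes is 10:30-15:30; a 60-minute meeting can start as late as 14:30 and still end by 15:30.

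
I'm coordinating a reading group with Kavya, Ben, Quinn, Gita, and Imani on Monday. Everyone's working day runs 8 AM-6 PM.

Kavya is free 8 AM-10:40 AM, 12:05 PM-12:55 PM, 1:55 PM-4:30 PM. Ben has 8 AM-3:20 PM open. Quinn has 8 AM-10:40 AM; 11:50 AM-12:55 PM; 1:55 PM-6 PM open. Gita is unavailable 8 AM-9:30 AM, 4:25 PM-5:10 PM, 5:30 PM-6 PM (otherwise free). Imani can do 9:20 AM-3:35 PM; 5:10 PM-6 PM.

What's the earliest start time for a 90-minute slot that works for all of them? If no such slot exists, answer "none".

none

Kavya free: 08:00-10:40, 12:05-12:55, 13:55-16:30.
Ben free: 08:00-15:20.
Quinn free: 08:00-10:40, 11:50-12:55, 13:55-18:00.
Gita free: 09:30-16:25, 17:10-17:30 (invert busy blocks within the working day).
Imani free: 09:20-15:35, 17:10-18:00.
Kavya ∩ Ben: 08:00-10:40, 12:05-12:55, 13:55-15:20.
Kavya ∩ Ben ∩ Quinn: 08:00-10:40, 12:05-12:55, 13:55-15:20.
Kavya ∩ Ben ∩ Quinn ∩ Gita: 09:30-10:40, 12:05-12:55, 13:55-15:20.
Kavya ∩ Ben ∩ Quinn ∩ Gita ∩ Imani: 09:30-10:40, 12:05-12:55, 13:55-15:20.
So the common availability across everyone is 09:30-10:40, 12:05-12:55, 13:55-15:20.
No common window is at least 90 minutes long.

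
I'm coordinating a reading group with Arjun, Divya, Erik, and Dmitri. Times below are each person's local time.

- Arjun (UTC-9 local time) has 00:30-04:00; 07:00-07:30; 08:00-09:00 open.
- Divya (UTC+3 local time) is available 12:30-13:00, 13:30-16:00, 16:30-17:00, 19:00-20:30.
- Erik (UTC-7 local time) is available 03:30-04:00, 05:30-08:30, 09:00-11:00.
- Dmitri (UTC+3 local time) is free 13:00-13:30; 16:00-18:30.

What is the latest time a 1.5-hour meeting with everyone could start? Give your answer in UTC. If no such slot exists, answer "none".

none

Arjun in UTC: 09:30-13:00, 16:00-16:30, 17:00-18:00 (add 9h to convert from UTC-9).
Divya in UTC: 09:30-10:00, 10:30-13:00, 13:30-14:00, 16:00-17:30 (subtract 3h to convert from UTC+3).
Erik in UTC: 10:30-11:00, 12:30-15:30, 16:00-18:00 (add 7h to convert from UTC-7).
Dmitri in UTC: 10:00-10:30, 13:00-15:30 (subtract 3h to convert from UTC+3).
Arjun ∩ Divya: 09:30-10:00, 10:30-13:00, 16:00-16:30, 17:00-17:30.
Arjun ∩ Divya ∩ Erik: 10:30-11:00, 12:30-13:00, 16:00-16:30, 17:00-17:30.
Arjun ∩ Divya ∩ Erik ∩ Dmitri: ∅.
There is no time when everyone is free.
No common window is at least 90 minutes long.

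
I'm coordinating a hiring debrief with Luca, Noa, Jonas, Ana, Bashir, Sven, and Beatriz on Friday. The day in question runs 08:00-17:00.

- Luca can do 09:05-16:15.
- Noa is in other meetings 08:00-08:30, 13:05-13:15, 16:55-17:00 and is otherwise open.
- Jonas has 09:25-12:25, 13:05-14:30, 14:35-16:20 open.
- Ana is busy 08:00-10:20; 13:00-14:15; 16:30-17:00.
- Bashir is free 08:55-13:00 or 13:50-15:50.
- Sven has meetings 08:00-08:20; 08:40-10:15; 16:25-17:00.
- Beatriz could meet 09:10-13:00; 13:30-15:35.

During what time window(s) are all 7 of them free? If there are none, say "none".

Luca free: 09:05-16:15.
Noa free: 08:30-13:05, 13:15-16:55 (invert busy blocks within the working day).
Jonas free: 09:25-12:25, 13:05-14:30, 14:35-16:20.
Ana free: 10:20-13:00, 14:15-16:30 (invert busy blocks within the working day).
Bashir free: 08:55-13:00, 13:50-15:50.
Sven free: 08:20-08:40, 10:15-16:25 (invert busy blocks within the working day).
Beatriz free: 09:10-13:00, 13:30-15:35.
Luca ∩ Noa: 09:05-13:05, 13:15-16:15.
Luca ∩ Noa ∩ Jonas: 09:25-12:25, 13:15-14:30, 14:35-16:15.
Luca ∩ Noa ∩ Jonas ∩ Ana: 10:20-12:25, 14:15-14:30, 14:35-16:15.
Luca ∩ Noa ∩ Jonas ∩ Ana ∩ Bashir: 10:20-12:25, 14:15-14:30, 14:35-15:50.
Luca ∩ Noa ∩ Jonas ∩ Ana ∩ Bashir ∩ Sven: 10:20-12:25, 14:15-14:30, 14:35-15:50.
Luca ∩ Noa ∩ Jonas ∩ Ana ∩ Bashir ∩ Sven ∩ Beatriz: 10:20-12:25, 14:15-14:30, 14:35-15:35.

10:20-12:25, 14:15-14:30, 14:35-15:35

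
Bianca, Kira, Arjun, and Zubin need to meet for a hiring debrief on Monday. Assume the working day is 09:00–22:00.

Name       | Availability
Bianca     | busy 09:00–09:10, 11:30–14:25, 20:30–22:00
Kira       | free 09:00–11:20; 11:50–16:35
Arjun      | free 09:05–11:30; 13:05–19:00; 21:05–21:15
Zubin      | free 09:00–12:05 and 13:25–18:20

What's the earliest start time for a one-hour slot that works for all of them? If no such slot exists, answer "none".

09:10

Bianca free: 09:10-11:30, 14:25-20:30 (invert busy blocks within the working day).
Kira free: 09:00-11:20, 11:50-16:35.
Arjun free: 09:05-11:30, 13:05-19:00, 21:05-21:15.
Zubin free: 09:00-12:05, 13:25-18:20.
Bianca ∩ Kira: 09:10-11:20, 14:25-16:35.
Bianca ∩ Kira ∩ Arjun: 09:10-11:20, 14:25-16:35.
Bianca ∩ Kira ∩ Arjun ∩ Zubin: 09:10-11:20, 14:25-16:35.
The first common window of at least 60 minutes is 09:10-11:20, so the earliest start is 09:10.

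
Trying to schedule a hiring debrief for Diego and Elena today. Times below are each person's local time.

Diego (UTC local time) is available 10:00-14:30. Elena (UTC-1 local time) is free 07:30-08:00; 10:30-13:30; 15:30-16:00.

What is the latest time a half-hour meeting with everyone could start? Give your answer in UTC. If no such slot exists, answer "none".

Diego in UTC: 10:00-14:30.
Elena in UTC: 08:30-09:00, 11:30-14:30, 16:30-17:00 (add 1h to convert from UTC-1).
Diego ∩ Elena: 11:30-14:30.
So the common availability across everyone is 11:30-14:30.
The last common window of at least 30 minutes is 11:30-14:30; a 30-minute meeting can start as late as 14:00 and still end by 14:30.

14:00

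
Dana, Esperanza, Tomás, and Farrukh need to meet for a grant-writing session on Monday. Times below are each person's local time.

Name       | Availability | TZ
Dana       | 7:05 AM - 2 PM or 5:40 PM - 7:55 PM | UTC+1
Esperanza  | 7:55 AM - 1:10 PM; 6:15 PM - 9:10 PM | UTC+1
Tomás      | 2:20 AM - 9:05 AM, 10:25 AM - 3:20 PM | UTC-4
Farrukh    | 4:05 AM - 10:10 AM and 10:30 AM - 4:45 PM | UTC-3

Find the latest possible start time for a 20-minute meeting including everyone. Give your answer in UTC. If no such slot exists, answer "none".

18:35

Dana in UTC: 06:05-13:00, 16:40-18:55 (subtract 1h to convert from UTC+1).
Esperanza in UTC: 06:55-12:10, 17:15-20:10 (subtract 1h to convert from UTC+1).
Tomás in UTC: 06:20-13:05, 14:25-19:20 (add 4h to convert from UTC-4).
Farrukh in UTC: 07:05-13:10, 13:30-19:45 (add 3h to convert from UTC-3).
Dana ∩ Esperanza: 06:55-12:10, 17:15-18:55.
Dana ∩ Esperanza ∩ Tomás: 06:55-12:10, 17:15-18:55.
Dana ∩ Esperanza ∩ Tomás ∩ Farrukh: 07:05-12:10, 17:15-18:55.
The last common window of at least 20 minutes is 17:15-18:55; a 20-minute meeting can start as late as 18:35 and still end by 18:55.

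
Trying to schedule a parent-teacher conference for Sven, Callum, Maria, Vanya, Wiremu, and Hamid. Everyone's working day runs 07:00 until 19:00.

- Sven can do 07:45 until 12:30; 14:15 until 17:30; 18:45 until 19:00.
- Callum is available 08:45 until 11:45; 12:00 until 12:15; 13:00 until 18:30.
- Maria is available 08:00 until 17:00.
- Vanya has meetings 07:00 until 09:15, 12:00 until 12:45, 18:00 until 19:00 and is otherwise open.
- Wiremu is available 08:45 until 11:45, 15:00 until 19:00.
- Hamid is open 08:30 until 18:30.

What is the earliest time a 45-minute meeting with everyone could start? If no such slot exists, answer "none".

09:15

Sven free: 07:45-12:30, 14:15-17:30, 18:45-19:00.
Callum free: 08:45-11:45, 12:00-12:15, 13:00-18:30.
Maria free: 08:00-17:00.
Vanya free: 09:15-12:00, 12:45-18:00 (invert busy blocks within the working day).
Wiremu free: 08:45-11:45, 15:00-19:00.
Hamid free: 08:30-18:30.
Sven ∩ Callum: 08:45-11:45, 12:00-12:15, 14:15-17:30.
Sven ∩ Callum ∩ Maria: 08:45-11:45, 12:00-12:15, 14:15-17:00.
Sven ∩ Callum ∩ Maria ∩ Vanya: 09:15-11:45, 14:15-17:00.
Sven ∩ Callum ∩ Maria ∩ Vanya ∩ Wiremu: 09:15-11:45, 15:00-17:00.
Sven ∩ Callum ∩ Maria ∩ Vanya ∩ Wiremu ∩ Hamid: 09:15-11:45, 15:00-17:00.
Those are the intersection windows.
The first common window of at least 45 minutes is 09:15-11:45, so the earliest start is 09:15.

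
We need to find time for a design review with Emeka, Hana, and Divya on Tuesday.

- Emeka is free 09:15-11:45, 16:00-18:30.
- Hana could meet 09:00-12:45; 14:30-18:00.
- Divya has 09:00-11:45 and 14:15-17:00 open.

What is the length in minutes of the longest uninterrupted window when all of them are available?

Emeka ∩ Hana: 09:15-11:45, 16:00-18:00.
Emeka ∩ Hana ∩ Divya: 09:15-11:45, 16:00-17:00.
The longest is 09:15-11:45 at 150 minutes.

150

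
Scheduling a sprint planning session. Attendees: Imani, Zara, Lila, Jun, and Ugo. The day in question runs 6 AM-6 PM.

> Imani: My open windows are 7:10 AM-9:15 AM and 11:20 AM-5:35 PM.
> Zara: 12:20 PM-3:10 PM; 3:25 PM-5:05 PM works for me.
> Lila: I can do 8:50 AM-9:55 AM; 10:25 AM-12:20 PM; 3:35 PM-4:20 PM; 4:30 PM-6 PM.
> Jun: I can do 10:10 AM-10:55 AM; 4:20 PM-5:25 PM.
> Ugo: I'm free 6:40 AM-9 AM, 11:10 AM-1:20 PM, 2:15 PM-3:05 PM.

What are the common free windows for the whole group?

none

Imani ∩ Zara: 12:20-15:10, 15:25-17:05.
Imani ∩ Zara ∩ Lila: 15:35-16:20, 16:30-17:05.
Imani ∩ Zara ∩ Lila ∩ Jun: 16:30-17:05.
Imani ∩ Zara ∩ Lila ∩ Jun ∩ Ugo: ∅.
There is no time when everyone is free.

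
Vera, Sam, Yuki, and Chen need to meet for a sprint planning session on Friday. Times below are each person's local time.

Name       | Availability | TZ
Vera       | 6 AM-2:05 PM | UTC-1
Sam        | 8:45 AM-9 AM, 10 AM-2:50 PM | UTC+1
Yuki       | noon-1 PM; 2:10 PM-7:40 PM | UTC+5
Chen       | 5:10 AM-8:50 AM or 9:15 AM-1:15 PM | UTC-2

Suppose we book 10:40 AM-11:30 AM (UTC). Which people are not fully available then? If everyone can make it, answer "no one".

Chen

Vera in UTC: 07:00-15:05 (add 1h to convert from UTC-1).
Sam in UTC: 07:45-08:00, 09:00-13:50 (subtract 1h to convert from UTC+1).
Yuki in UTC: 07:00-08:00, 09:10-14:40 (subtract 5h to convert from UTC+5).
Chen in UTC: 07:10-10:50, 11:15-15:15 (add 2h to convert from UTC-2).
Vera: free for 10:40-11:30. Sam: free for 10:40-11:30. Yuki: free for 10:40-11:30. Chen: not fully free for 10:40-11:30.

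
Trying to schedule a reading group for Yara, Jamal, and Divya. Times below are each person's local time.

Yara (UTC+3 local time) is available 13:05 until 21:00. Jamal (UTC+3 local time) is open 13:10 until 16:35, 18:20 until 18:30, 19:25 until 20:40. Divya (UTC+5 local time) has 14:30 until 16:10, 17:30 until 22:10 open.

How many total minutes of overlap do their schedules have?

180

Yara in UTC: 10:05-18:00 (subtract 3h to convert from UTC+3).
Jamal in UTC: 10:10-13:35, 15:20-15:30, 16:25-17:40 (subtract 3h to convert from UTC+3).
Divya in UTC: 09:30-11:10, 12:30-17:10 (subtract 5h to convert from UTC+5).
Yara ∩ Jamal: 10:10-13:35, 15:20-15:30, 16:25-17:40.
Yara ∩ Jamal ∩ Divya: 10:10-11:10, 12:30-13:35, 15:20-15:30, 16:25-17:10.
Those are the intersection windows.
Summing the common windows: 60 + 65 + 10 + 45 = 180 minutes.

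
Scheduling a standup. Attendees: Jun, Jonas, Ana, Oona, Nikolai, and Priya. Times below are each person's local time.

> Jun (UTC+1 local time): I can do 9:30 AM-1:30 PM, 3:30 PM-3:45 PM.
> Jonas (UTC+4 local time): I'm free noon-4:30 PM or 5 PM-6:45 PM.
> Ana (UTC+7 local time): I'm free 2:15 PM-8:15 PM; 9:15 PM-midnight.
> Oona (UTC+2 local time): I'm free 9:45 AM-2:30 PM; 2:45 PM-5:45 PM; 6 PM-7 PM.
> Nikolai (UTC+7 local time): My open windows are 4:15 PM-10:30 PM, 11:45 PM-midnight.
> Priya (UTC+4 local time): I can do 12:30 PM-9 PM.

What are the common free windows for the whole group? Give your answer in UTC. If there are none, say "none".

09:15-12:30, 14:30-14:45

Jun in UTC: 08:30-12:30, 14:30-14:45 (subtract 1h to convert from UTC+1).
Jonas in UTC: 08:00-12:30, 13:00-14:45 (subtract 4h to convert from UTC+4).
Ana in UTC: 07:15-13:15, 14:15-17:00 (subtract 7h to convert from UTC+7).
Oona in UTC: 07:45-12:30, 12:45-15:45, 16:00-17:00 (subtract 2h to convert from UTC+2).
Nikolai in UTC: 09:15-15:30, 16:45-17:00 (subtract 7h to convert from UTC+7).
Priya in UTC: 08:30-17:00 (subtract 4h to convert from UTC+4).
Jun ∩ Jonas: 08:30-12:30, 14:30-14:45.
Jun ∩ Jonas ∩ Ana: 08:30-12:30, 14:30-14:45.
Jun ∩ Jonas ∩ Ana ∩ Oona: 08:30-12:30, 14:30-14:45.
Jun ∩ Jonas ∩ Ana ∩ Oona ∩ Nikolai: 09:15-12:30, 14:30-14:45.
Jun ∩ Jonas ∩ Ana ∩ Oona ∩ Nikolai ∩ Priya: 09:15-12:30, 14:30-14:45.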